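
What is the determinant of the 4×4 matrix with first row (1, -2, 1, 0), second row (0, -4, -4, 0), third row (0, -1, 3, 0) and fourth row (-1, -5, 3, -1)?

Expand along column 4 (it has 3 zeros):
  + (-1) · M_44   where M_44 = det([1 -2 1; 0 -4 -4; 0 -1 3]) = -16
det = (+1)·(-1)·(-16) = 16

16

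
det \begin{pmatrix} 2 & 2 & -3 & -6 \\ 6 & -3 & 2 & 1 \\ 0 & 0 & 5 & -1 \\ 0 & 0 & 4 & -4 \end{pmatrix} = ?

The matrix is block upper-triangular with a 2×2 block and a 2×2 block on the diagonal, so its determinant equals the product of the determinants of the diagonal blocks.
det of the 2×2 block = -18
det of the 2×2 block = -16
det = (-18)·(-16) = 288

The determinant is 288.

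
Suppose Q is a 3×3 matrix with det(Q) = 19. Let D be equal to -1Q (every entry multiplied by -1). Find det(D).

For a 3×3 matrix, det(-1Q) = (-1)^3·det(Q) = -1·det(Q).
det(D) = (-1)·(19) = -19

-19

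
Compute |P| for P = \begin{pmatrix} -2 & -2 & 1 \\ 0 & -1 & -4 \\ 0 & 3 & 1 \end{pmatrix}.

Expand along column 1:
  + (-2) · |-1 -4; 3 1| = (-2)·(-1 − (-12)) = -22

-22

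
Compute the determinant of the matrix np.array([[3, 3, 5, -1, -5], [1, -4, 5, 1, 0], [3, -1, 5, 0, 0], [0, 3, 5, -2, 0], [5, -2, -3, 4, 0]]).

Expand along column 5 (it has 4 zeros):
  + (-5) · M_15   where M_15 = det([1 -4 5 1; 3 -1 5 0; 0 3 5 -2; 5 -2 -3 4]) = 181
det = (+1)·(-5)·(181) = -905

The determinant is -905.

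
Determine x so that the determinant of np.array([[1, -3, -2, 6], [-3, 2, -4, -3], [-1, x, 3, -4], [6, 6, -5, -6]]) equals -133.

Expanding along the column containing x, det(B) is linear in x: det(B) = (-315)·x + (497).
Set (-315)·x + (497) = -133  ⇒  (-315)·x = -630  ⇒  x = 2.

x = 2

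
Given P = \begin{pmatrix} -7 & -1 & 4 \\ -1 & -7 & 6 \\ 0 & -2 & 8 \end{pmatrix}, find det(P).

Expand along row 3:
  − (-2) · |-7 4; -1 6| = −(-2)·(-42 − (-4)) = -76
  + 8 · |-7 -1; -1 -7| = 8·(49 − 1) = 384
Sum: (-76) + (384) = 308

det(P) = 308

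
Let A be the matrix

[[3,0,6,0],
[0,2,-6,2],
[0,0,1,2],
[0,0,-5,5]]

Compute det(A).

The determinant is 90.

A is block upper-triangular with a 2×2 block and a 2×2 block on the diagonal, so its determinant equals the product of the determinants of the diagonal blocks.
det of the 2×2 block = 6
det of the 2×2 block = 15
det = (6)·(15) = 90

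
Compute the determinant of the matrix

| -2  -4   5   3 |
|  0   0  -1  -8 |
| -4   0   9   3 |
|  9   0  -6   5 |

The determinant is 1636.

Expand along column 2 (it has 3 zeros):
  − (-4) · M_12   where M_12 = det([0 -1 -8; -4 9 3; 9 -6 5]) = 409
det = (-1)·(-4)·(409) = 1636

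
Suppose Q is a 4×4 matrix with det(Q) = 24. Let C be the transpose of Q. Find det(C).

det(Qᵀ) = det(Q).
det(C) = (1)·(24) = 24

24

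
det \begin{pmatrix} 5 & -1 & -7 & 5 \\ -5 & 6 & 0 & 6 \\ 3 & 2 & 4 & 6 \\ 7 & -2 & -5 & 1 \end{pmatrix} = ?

Expand along row 2 (it has 1 zero):
  − (-5) · M_21   where M_21 = det([-1 -7 5; 2 4 6; -2 -5 1]) = 54
  + (6) · M_22   where M_22 = det([5 -7 5; 3 4 6; 7 -5 1]) = -318
  + (6) · M_24   where M_24 = det([5 -1 -7; 3 2 4; 7 -2 -5]) = 87
det = (-1)·(-5)·(54) + (+1)·(6)·(-318) + (+1)·(6)·(87) = -1116

-1116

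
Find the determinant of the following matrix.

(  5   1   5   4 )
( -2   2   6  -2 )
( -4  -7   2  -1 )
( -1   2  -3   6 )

Expand along row 1:
  + (5) · M_11   where M_11 = det([2 6 -2; -7 2 -1; 2 -3 6]) = 224
  − (1) · M_12   where M_12 = det([-2 6 -2; -4 2 -1; -1 -3 6]) = 104
  + (5) · M_13   where M_13 = det([-2 2 -2; -4 -7 -1; -1 2 6]) = 160
  − (4) · M_14   where M_14 = det([-2 2 6; -4 -7 2; -1 2 -3]) = -152
det = (+1)·(5)·(224) + (-1)·(1)·(104) + (+1)·(5)·(160) + (-1)·(4)·(-152) = 2424

2424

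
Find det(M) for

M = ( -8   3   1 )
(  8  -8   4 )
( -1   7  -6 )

20

Expand along row 1:
  + (-8) · |-8 4; 7 -6| = (-8)·(48 − 28) = -160
  − 3 · |8 4; -1 -6| = −3·(-48 − (-4)) = 132
  + 1 · |8 -8; -1 7| = 1·(56 − 8) = 48
Sum: (-160) + (132) + (48) = 20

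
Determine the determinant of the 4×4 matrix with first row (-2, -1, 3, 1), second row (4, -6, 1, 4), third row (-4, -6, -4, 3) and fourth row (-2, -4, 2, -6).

Expand along row 1:
  + (-2) · M_11   where M_11 = det([-6 1 4; -6 -4 3; -4 2 -6]) = -268
  − (-1) · M_12   where M_12 = det([4 1 4; -4 -4 3; -2 2 -6]) = -22
  + (3) · M_13   where M_13 = det([4 -6 4; -4 -6 3; -2 -4 -6]) = 388
  − (1) · M_14   where M_14 = det([4 -6 1; -4 -6 -4; -2 -4 2]) = -204
det = (+1)·(-2)·(-268) + (-1)·(-1)·(-22) + (+1)·(3)·(388) + (-1)·(1)·(-204) = 1882

1882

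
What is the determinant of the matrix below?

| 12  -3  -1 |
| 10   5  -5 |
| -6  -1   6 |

Expand along column 1:
  + 12 · |5 -5; -1 6| = 12·(30 − 5) = 300
  − 10 · |-3 -1; -1 6| = −10·(-18 − 1) = 190
  + (-6) · |-3 -1; 5 -5| = (-6)·(15 − (-5)) = -120
Sum: (300) + (190) + (-120) = 370

370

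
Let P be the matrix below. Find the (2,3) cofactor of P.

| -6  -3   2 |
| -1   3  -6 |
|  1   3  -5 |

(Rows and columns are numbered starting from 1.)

The cofactor is 15.

Delete row 2 and column 3; the remaining 2×2 submatrix is [-6 -3; 1 3].
Its determinant is (-6)·3 − (-3)·1 = -15.
The cofactor carries sign (−1)^(2+3) = −1, so C_{2,3} = −(-15) = 15.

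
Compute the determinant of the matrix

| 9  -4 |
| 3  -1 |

3

det = 9·(-1) − (-4)·3 = -9 − (-12) = 3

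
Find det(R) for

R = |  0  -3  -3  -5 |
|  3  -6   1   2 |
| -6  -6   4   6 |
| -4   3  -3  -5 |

|R| = 96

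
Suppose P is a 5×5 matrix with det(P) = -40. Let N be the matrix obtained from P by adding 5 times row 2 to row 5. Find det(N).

-40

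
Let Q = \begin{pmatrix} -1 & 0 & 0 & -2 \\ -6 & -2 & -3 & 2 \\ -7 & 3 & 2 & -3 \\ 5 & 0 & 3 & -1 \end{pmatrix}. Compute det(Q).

Expand along row 1 (it has 2 zeros):
  + (-1) · M_11   where M_11 = det([-2 -3 2; 3 2 -3; 0 3 -1]) = -5
  − (-2) · M_14   where M_14 = det([-6 -2 -3; -7 3 2; 5 0 3]) = -71
det = (+1)·(-1)·(-5) + (-1)·(-2)·(-71) = -137

|Q| = -137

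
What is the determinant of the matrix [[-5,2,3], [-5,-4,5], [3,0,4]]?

The determinant is 186.

Expand along row 3:
  + 3 · |2 3; -4 5| = 3·(10 − (-12)) = 66
  + 4 · |-5 2; -5 -4| = 4·(20 − (-10)) = 120
Sum: (66) + (120) = 186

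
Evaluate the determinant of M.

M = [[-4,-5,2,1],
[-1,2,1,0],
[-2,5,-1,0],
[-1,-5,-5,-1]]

-68

Expand along column 4 (it has 2 zeros):
  − (1) · M_14   where M_14 = det([-1 2 1; -2 5 -1; -1 -5 -5]) = 27
  + (-1) · M_44   where M_44 = det([-4 -5 2; -1 2 1; -2 5 -1]) = 41
det = (-1)·(1)·(27) + (+1)·(-1)·(41) = -68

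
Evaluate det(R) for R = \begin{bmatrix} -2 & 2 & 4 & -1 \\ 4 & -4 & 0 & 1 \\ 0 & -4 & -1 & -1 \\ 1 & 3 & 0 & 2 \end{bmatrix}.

Expand along column 3 (it has 2 zeros):
  + (4) · M_13   where M_13 = det([4 -4 1; 0 -4 -1; 1 3 2]) = -12
  + (-1) · M_33   where M_33 = det([-2 2 -1; 4 -4 1; 1 3 2]) = -8
det = (+1)·(4)·(-12) + (+1)·(-1)·(-8) = -40

-40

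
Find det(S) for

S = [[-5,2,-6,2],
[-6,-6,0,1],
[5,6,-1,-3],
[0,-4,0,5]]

The determinant is -370.

Expand along row 4 (it has 2 zeros):
  + (-4) · M_42   where M_42 = det([-5 -6 2; -6 0 1; 5 -1 -3]) = 85
  + (5) · M_44   where M_44 = det([-5 2 -6; -6 -6 0; 5 6 -1]) = -6
det = (+1)·(-4)·(85) + (+1)·(5)·(-6) = -370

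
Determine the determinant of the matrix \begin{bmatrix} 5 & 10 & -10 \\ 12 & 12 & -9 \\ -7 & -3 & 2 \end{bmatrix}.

-105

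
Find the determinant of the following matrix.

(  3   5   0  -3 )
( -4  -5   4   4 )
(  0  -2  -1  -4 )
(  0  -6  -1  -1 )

The determinant is 249.

Expand along column 1 (it has 2 zeros):
  + (3) · M_11   where M_11 = det([-5 4 4; -2 -1 -4; -6 -1 -1]) = 87
  − (-4) · M_21   where M_21 = det([5 0 -3; -2 -1 -4; -6 -1 -1]) = -3
det = (+1)·(3)·(87) + (-1)·(-4)·(-3) = 249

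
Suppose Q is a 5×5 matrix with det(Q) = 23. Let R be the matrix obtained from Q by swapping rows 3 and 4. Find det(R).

Swapping two rows multiplies the determinant by −1.
det(R) = (-1)·(23) = -23

The determinant is -23.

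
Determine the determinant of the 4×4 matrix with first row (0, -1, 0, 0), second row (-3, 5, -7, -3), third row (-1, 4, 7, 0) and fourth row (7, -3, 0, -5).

The determinant is 287.

Expand along row 1 (it has 3 zeros):
  − (-1) · M_12   where M_12 = det([-3 -7 -3; -1 7 0; 7 0 -5]) = 287
det = (-1)·(-1)·(287) = 287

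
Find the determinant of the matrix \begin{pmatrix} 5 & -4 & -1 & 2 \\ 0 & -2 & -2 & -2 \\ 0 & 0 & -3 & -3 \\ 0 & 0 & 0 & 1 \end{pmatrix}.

The matrix is upper triangular, so the determinant is the product of the diagonal entries:
det = (5) · (-2) · (-3) · (1) = 30

The determinant is 30.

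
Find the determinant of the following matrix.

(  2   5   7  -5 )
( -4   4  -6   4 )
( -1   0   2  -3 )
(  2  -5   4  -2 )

Expand along row 3 (it has 1 zero):
  + (-1) · M_31   where M_31 = det([5 7 -5; 4 -6 4; -5 4 -2]) = -34
  + (2) · M_33   where M_33 = det([2 5 -5; -4 4 4; 2 -5 -2]) = -36
  − (-3) · M_34   where M_34 = det([2 5 7; -4 4 -6; 2 -5 4]) = 76
det = (+1)·(-1)·(-34) + (+1)·(2)·(-36) + (-1)·(-3)·(76) = 190

190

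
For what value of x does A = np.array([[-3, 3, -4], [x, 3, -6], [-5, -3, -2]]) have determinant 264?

Expanding along the row containing x, det(A) is linear in x: det(A) = (18)·x + (102).
Set (18)·x + (102) = 264  ⇒  (18)·x = 162  ⇒  x = 9.

x = 9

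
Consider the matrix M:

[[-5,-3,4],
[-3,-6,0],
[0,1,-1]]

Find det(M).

|M| = -33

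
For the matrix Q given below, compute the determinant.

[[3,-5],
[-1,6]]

The determinant is 13.

det(Q) = 3·6 − (-5)·(-1) = 18 − 5 = 13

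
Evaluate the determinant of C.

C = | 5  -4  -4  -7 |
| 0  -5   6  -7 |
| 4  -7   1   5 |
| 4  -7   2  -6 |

299

Expand along row 2 (it has 1 zero):
  + (-5) · M_22   where M_22 = det([5 -4 -7; 4 1 5; 4 2 -6]) = -284
  − (6) · M_23   where M_23 = det([5 -4 -7; 4 -7 5; 4 -7 -6]) = 209
  + (-7) · M_24   where M_24 = det([5 -4 -4; 4 -7 1; 4 -7 2]) = -19
det = (+1)·(-5)·(-284) + (-1)·(6)·(209) + (+1)·(-7)·(-19) = 299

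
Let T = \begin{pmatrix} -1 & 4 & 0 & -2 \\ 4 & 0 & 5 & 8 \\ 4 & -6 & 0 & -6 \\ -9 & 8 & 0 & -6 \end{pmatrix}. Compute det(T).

|T| = -1360

Expand along column 3 (it has 3 zeros):
  − (5) · M_23   where M_23 = det([-1 4 -2; 4 -6 -6; -9 8 -6]) = 272
det = (-1)·(5)·(272) = -1360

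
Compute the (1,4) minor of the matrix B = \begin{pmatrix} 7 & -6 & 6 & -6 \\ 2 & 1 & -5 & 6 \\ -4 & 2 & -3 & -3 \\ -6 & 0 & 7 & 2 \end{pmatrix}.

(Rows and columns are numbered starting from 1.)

The minor is 14.

Delete row 1 and column 4; the remaining 3×3 submatrix is [2 1 -5; -4 2 -3; -6 0 7].
Its determinant is 14.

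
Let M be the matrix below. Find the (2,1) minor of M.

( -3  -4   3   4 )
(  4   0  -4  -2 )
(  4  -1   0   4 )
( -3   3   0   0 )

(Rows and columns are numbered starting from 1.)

The minor is 36.

Delete row 2 and column 1; the remaining 3×3 submatrix is [-4 3 4; -1 0 4; 3 0 0].
Its determinant is 36.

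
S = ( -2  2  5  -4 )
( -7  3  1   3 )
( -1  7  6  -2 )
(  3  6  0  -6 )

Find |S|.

Expand along row 4 (it has 1 zero):
  − (3) · M_41   where M_41 = det([2 5 -4; 3 1 3; 7 6 -2]) = 51
  + (6) · M_42   where M_42 = det([-2 5 -4; -7 1 3; -1 6 -2]) = 119
  + (-6) · M_44   where M_44 = det([-2 2 5; -7 3 1; -1 7 6]) = -170
det = (-1)·(3)·(51) + (+1)·(6)·(119) + (+1)·(-6)·(-170) = 1581

|S| = 1581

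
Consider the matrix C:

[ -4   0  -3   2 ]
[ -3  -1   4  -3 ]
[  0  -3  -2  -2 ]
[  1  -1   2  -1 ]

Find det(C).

|C| = -102

Expand along row 1 (it has 1 zero):
  + (-4) · M_11   where M_11 = det([-1 4 -3; -3 -2 -2; -1 2 -1]) = 14
  + (-3) · M_13   where M_13 = det([-3 -1 -3; 0 -3 -2; 1 -1 -1]) = -10
  − (2) · M_14   where M_14 = det([-3 -1 4; 0 -3 -2; 1 -1 2]) = 38
det = (+1)·(-4)·(14) + (+1)·(-3)·(-10) + (-1)·(2)·(38) = -102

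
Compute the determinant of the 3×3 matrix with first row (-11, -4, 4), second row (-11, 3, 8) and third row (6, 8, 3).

-143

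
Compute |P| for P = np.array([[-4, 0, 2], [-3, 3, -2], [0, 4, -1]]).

Expand along column 1:
  + (-4) · |3 -2; 4 -1| = (-4)·(-3 − (-8)) = -20
  − (-3) · |0 2; 4 -1| = −(-3)·(0 − 8) = -24
Sum: (-20) + (-24) = -44

|P| = -44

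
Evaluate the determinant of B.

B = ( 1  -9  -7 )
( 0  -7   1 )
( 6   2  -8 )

Expand along row 2:
  + (-7) · |1 -7; 6 -8| = (-7)·(-8 − (-42)) = -238
  − 1 · |1 -9; 6 2| = −1·(2 − (-54)) = -56
Sum: (-238) + (-56) = -294

The determinant is -294.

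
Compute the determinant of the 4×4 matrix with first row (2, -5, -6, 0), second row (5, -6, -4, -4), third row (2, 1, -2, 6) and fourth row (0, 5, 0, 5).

Expand along row 4 (it has 2 zeros):
  + (5) · M_42   where M_42 = det([2 -6 0; 5 -4 -4; 2 -2 6]) = 164
  + (5) · M_44   where M_44 = det([2 -5 -6; 5 -6 -4; 2 1 -2]) = -80
det = (+1)·(5)·(164) + (+1)·(5)·(-80) = 420

420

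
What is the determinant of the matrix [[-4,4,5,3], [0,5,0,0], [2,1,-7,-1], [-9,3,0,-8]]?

-1440

Expand along row 2 (it has 3 zeros):
  + (5) · M_22   where M_22 = det([-4 5 3; 2 -7 -1; -9 0 -8]) = -288
det = (+1)·(5)·(-288) = -1440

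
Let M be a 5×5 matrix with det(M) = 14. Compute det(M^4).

det(M^4) = (det M)^4 = (14)^4 = 38416

38416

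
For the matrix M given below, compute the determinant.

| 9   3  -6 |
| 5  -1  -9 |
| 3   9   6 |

216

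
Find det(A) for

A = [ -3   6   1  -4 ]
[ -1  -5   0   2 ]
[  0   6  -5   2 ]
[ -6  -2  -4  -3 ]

det(A) = 729

Expand along row 2 (it has 1 zero):
  − (-1) · M_21   where M_21 = det([6 1 -4; 6 -5 2; -2 -4 -3]) = 288
  + (-5) · M_22   where M_22 = det([-3 1 -4; 0 -5 2; -6 -4 -3]) = 39
  + (2) · M_24   where M_24 = det([-3 6 1; 0 6 -5; -6 -2 -4]) = 318
det = (-1)·(-1)·(288) + (+1)·(-5)·(39) + (+1)·(2)·(318) = 729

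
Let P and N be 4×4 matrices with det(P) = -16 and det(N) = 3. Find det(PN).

-48

det(PN) = det(P)·det(N) = (-16)·(3) = -48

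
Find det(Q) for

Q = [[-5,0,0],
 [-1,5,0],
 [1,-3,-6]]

|Q| = 150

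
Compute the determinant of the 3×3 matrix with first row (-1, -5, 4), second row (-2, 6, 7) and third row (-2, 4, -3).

Expand along row 1:
  + (-1) · |6 7; 4 -3| = (-1)·(-18 − 28) = 46
  − (-5) · |-2 7; -2 -3| = −(-5)·(6 − (-14)) = 100
  + 4 · |-2 6; -2 4| = 4·(-8 − (-12)) = 16
Sum: (46) + (100) + (16) = 162

162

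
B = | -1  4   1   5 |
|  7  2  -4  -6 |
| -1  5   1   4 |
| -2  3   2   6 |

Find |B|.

-27

Expand along row 1:
  + (-1) · M_11   where M_11 = det([2 -4 -6; 5 1 4; 3 2 6]) = 26
  − (4) · M_12   where M_12 = det([7 -4 -6; -1 1 4; -2 2 6]) = -6
  + (1) · M_13   where M_13 = det([7 2 -6; -1 5 4; -2 3 6]) = 80
  − (5) · M_14   where M_14 = det([7 2 -4; -1 5 1; -2 3 2]) = 21
det = (+1)·(-1)·(26) + (-1)·(4)·(-6) + (+1)·(1)·(80) + (-1)·(5)·(21) = -27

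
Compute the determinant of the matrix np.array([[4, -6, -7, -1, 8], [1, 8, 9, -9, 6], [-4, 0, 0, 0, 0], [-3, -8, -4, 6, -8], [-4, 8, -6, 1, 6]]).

Expand along row 3 (it has 4 zeros):
  + (-4) · M_31   where M_31 = det([-6 -7 -1 8; 8 9 -9 6; -8 -4 6 -8; 8 -6 1 6]) = 1400
det = (+1)·(-4)·(1400) = -5600

-5600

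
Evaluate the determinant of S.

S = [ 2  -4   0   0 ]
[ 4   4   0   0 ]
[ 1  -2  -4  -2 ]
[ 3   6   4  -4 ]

S is block lower-triangular with a 2×2 block and a 2×2 block on the diagonal, so its determinant equals the product of the determinants of the diagonal blocks.
det of the 2×2 block = 24
det of the 2×2 block = 24
det = (24)·(24) = 576

576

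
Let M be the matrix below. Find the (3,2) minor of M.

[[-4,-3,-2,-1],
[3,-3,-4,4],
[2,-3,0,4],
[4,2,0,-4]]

-136

Delete row 3 and column 2; the remaining 3×3 submatrix is [-4 -2 -1; 3 -4 4; 4 0 -4].
Its determinant is -136.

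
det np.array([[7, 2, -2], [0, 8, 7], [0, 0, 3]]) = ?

The matrix is upper triangular, so the determinant is the product of the diagonal entries:
det = (7) · (8) · (3) = 168

168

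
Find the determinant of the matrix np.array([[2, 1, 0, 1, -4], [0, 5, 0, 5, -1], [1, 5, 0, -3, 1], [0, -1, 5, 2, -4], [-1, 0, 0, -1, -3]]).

-2155

Expand along column 3 (it has 4 zeros):
  − (5) · M_43   where M_43 = det([2 1 1 -4; 0 5 5 -1; 1 5 -3 1; -1 0 -1 -3]) = 431
det = (-1)·(5)·(431) = -2155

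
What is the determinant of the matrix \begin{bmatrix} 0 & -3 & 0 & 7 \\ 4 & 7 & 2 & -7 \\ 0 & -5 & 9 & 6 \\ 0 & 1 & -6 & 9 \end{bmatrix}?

Expand along column 1 (it has 3 zeros):
  − (4) · M_21   where M_21 = det([-3 0 7; -5 9 6; 1 -6 9]) = -204
det = (-1)·(4)·(-204) = 816

816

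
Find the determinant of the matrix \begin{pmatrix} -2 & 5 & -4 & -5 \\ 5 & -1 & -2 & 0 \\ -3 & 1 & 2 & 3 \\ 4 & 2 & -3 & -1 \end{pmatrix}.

The determinant is 63.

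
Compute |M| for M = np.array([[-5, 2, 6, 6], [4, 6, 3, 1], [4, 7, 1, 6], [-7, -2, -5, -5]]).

Expand along row 1:
  + (-5) · M_11   where M_11 = det([6 3 1; 7 1 6; -2 -5 -5]) = 186
  − (2) · M_12   where M_12 = det([4 3 1; 4 1 6; -7 -5 -5]) = 21
  + (6) · M_13   where M_13 = det([4 6 1; 4 7 6; -7 -2 -5]) = -183
  − (6) · M_14   where M_14 = det([4 6 3; 4 7 1; -7 -2 -5]) = 69
det = (+1)·(-5)·(186) + (-1)·(2)·(21) + (+1)·(6)·(-183) + (-1)·(6)·(69) = -2484

|M| = -2484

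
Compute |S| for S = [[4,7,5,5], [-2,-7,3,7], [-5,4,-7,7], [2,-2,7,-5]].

The determinant is 3280.

Expand along row 1:
  + (4) · M_11   where M_11 = det([-7 3 7; 4 -7 7; -2 7 -5]) = 214
  − (7) · M_12   where M_12 = det([-2 3 7; -5 -7 7; 2 7 -5]) = -152
  + (5) · M_13   where M_13 = det([-2 -7 7; -5 4 7; 2 -2 -5]) = 103
  − (5) · M_14   where M_14 = det([-2 -7 3; -5 4 -7; 2 -2 7]) = -169
det = (+1)·(4)·(214) + (-1)·(7)·(-152) + (+1)·(5)·(103) + (-1)·(5)·(-169) = 3280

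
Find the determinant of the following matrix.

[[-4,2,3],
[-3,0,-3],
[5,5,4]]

-111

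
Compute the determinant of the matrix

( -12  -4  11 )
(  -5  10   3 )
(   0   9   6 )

-1011

Expand along row 3:
  − 9 · |-12 11; -5 3| = −9·(-36 − (-55)) = -171
  + 6 · |-12 -4; -5 10| = 6·(-120 − 20) = -840
Sum: (-171) + (-840) = -1011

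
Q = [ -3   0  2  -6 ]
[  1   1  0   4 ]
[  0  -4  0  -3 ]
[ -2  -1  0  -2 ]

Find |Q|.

Expand along column 3 (it has 3 zeros):
  + (2) · M_13   where M_13 = det([1 1 4; 0 -4 -3; -2 -1 -2]) = -21
det = (+1)·(2)·(-21) = -42

-42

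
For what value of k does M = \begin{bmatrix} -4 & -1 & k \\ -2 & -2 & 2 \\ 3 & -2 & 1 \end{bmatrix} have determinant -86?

k = -7

Expanding along the row containing k, det(M) is linear in k: det(M) = (10)·k + (-16).
Set (10)·k + (-16) = -86  ⇒  (10)·k = -70  ⇒  k = -7.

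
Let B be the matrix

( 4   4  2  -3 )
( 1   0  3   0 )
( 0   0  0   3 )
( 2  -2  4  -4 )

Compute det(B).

-84

Expand along row 3 (it has 3 zeros):
  − (3) · M_34   where M_34 = det([4 4 2; 1 0 3; 2 -2 4]) = 28
det = (-1)·(3)·(28) = -84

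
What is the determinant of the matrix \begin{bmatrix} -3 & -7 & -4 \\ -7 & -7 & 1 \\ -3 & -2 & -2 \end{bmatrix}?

Expand along column 1:
  + (-3) · |-7 1; -2 -2| = (-3)·(14 − (-2)) = -48
  − (-7) · |-7 -4; -2 -2| = −(-7)·(14 − 8) = 42
  + (-3) · |-7 -4; -7 1| = (-3)·(-7 − 28) = 105
Sum: (-48) + (42) + (105) = 99

99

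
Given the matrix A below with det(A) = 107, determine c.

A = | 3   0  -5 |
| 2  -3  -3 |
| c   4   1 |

-8

Expanding along the column containing c, det(A) is linear in c: det(A) = (-15)·c + (-13).
Set (-15)·c + (-13) = 107  ⇒  (-15)·c = 120  ⇒  c = -8.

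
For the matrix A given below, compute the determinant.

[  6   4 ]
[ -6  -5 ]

The determinant is -6.

det(A) = 6·(-5) − 4·(-6) = -30 − (-24) = -6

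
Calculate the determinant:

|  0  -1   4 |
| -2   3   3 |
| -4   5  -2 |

24

Expand along column 1:
  − (-2) · |-1 4; 5 -2| = −(-2)·(2 − 20) = -36
  + (-4) · |-1 4; 3 3| = (-4)·(-3 − 12) = 60
Sum: (-36) + (60) = 24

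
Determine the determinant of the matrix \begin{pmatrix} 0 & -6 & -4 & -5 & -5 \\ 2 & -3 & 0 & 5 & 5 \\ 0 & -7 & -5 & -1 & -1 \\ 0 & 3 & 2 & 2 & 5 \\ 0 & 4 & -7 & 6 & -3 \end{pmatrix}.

-1668

Expand along column 1 (it has 4 zeros):
  − (2) · M_21   where M_21 = det([-6 -4 -5 -5; -7 -5 -1 -1; 3 2 2 5; 4 -7 6 -3]) = 834
det = (-1)·(2)·(834) = -1668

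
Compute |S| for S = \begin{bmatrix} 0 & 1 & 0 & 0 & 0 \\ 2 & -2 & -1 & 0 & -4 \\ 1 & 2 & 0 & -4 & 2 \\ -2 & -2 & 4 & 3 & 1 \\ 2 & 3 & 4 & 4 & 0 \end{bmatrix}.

-216

Expand along row 1 (it has 4 zeros):
  − (1) · M_12   where M_12 = det([2 -1 0 -4; 1 0 -4 2; -2 4 3 1; 2 4 4 0]) = 216
det = (-1)·(1)·(216) = -216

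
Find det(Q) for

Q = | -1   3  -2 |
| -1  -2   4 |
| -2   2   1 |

Expand along row 1:
  + (-1) · |-2 4; 2 1| = (-1)·(-2 − 8) = 10
  − 3 · |-1 4; -2 1| = −3·(-1 − (-8)) = -21
  + (-2) · |-1 -2; -2 2| = (-2)·(-2 − 4) = 12
Sum: (10) + (-21) + (12) = 1

det(Q) = 1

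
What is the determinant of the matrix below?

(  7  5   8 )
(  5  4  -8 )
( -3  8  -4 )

Expand along row 1:
  + 7 · |4 -8; 8 -4| = 7·(-16 − (-64)) = 336
  − 5 · |5 -8; -3 -4| = −5·(-20 − 24) = 220
  + 8 · |5 4; -3 8| = 8·(40 − (-12)) = 416
Sum: (336) + (220) + (416) = 972

972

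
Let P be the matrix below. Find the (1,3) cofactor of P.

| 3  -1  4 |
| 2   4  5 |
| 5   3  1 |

Delete row 1 and column 3; the remaining 2×2 submatrix is [2 4; 5 3].
Its determinant is 2·3 − 4·5 = -14.
The cofactor carries sign (−1)^(1+3) = +1, so C_{1,3} = +(-14) = -14.

The cofactor is -14.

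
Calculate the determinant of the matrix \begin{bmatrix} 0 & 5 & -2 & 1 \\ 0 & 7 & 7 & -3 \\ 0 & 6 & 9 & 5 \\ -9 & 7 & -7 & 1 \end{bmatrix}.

3933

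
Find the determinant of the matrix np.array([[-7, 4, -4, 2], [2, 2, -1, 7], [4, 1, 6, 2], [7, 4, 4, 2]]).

The determinant is 1428.

Expand along row 1:
  + (-7) · M_11   where M_11 = det([2 -1 7; 1 6 2; 4 4 2]) = -138
  − (4) · M_12   where M_12 = det([2 -1 7; 4 6 2; 7 4 2]) = -180
  + (-4) · M_13   where M_13 = det([2 2 7; 4 1 2; 7 4 2]) = 63
  − (2) · M_14   where M_14 = det([2 2 -1; 4 1 6; 7 4 4]) = 3
det = (+1)·(-7)·(-138) + (-1)·(4)·(-180) + (+1)·(-4)·(63) + (-1)·(2)·(3) = 1428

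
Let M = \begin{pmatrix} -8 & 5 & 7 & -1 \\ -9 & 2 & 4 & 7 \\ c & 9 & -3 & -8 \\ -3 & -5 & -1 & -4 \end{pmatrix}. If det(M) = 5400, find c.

1

Expanding along the column containing c, det(M) is linear in c: det(M) = (-252)·c + (5652).
Set (-252)·c + (5652) = 5400  ⇒  (-252)·c = -252  ⇒  c = 1.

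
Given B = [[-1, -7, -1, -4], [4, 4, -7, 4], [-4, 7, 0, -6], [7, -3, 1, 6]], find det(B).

The determinant is 2054.

Expand along row 3 (it has 1 zero):
  + (-4) · M_31   where M_31 = det([-7 -1 -4; 4 -7 4; -3 1 6]) = 426
  − (7) · M_32   where M_32 = det([-1 -1 -4; 4 -7 4; 7 1 6]) = -170
  − (-6) · M_34   where M_34 = det([-1 -7 -1; 4 4 -7; 7 -3 1]) = 428
det = (+1)·(-4)·(426) + (-1)·(7)·(-170) + (-1)·(-6)·(428) = 2054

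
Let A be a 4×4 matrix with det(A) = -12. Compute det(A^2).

det(A^2) = (det A)^2 = (-12)^2 = 144

144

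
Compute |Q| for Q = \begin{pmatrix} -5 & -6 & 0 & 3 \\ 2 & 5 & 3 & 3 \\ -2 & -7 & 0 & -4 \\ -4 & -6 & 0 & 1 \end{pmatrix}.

The determinant is 3.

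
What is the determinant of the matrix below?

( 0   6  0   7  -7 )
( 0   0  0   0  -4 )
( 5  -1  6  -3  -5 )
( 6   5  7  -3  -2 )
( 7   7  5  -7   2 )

2404

Expand along row 2 (it has 4 zeros):
  − (-4) · M_25   where M_25 = det([0 6 0 7; 5 -1 6 -3; 6 5 7 -3; 7 7 5 -7]) = 601
det = (-1)·(-4)·(601) = 2404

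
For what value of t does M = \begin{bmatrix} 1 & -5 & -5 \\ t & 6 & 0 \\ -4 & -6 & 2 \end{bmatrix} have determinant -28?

t = 2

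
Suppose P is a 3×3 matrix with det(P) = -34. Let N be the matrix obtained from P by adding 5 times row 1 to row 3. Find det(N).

Adding a multiple of one row to another leaves the determinant unchanged.
det(N) = (1)·(-34) = -34

det(N) = -34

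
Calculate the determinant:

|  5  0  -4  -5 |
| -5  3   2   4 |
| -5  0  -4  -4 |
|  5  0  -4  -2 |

Expand along column 2 (it has 3 zeros):
  + (3) · M_22   where M_22 = det([5 -4 -5; -5 -4 -4; 5 -4 -2]) = -120
det = (+1)·(3)·(-120) = -360

The determinant is -360.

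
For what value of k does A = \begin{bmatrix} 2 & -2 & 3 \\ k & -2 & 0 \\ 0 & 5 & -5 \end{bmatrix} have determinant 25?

1

Expanding along the row containing k, det(A) is linear in k: det(A) = (5)·k + (20).
Set (5)·k + (20) = 25  ⇒  (5)·k = 5  ⇒  k = 1.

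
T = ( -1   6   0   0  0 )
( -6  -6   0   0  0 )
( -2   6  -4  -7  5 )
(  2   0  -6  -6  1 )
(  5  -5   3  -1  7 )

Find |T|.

-1302

T is block lower-triangular with a 2×2 block and a 3×3 block on the diagonal, so its determinant equals the product of the determinants of the diagonal blocks.
det of the 2×2 block = 42
det of the 3×3 block = -31
det = (42)·(-31) = -1302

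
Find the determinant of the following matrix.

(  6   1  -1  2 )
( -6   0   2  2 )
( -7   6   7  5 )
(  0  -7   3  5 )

Expand along row 2 (it has 1 zero):
  − (-6) · M_21   where M_21 = det([1 -1 2; 6 7 5; -7 3 5]) = 219
  − (2) · M_23   where M_23 = det([6 1 2; -7 6 5; 0 -7 5]) = 523
  + (2) · M_24   where M_24 = det([6 1 -1; -7 6 7; 0 -7 3]) = 374
det = (-1)·(-6)·(219) + (-1)·(2)·(523) + (+1)·(2)·(374) = 1016

1016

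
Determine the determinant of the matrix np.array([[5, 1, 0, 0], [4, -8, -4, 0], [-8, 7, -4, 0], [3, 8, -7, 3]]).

Expand along column 4 (it has 3 zeros):
  + (3) · M_44   where M_44 = det([5 1 0; 4 -8 -4; -8 7 -4]) = 348
det = (+1)·(3)·(348) = 1044

1044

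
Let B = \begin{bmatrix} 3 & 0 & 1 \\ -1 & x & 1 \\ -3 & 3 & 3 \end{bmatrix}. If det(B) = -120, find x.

-9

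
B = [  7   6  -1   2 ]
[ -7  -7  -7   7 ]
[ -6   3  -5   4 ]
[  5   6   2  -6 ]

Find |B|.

det(B) = -2107

Expand along row 1:
  + (7) · M_11   where M_11 = det([-7 -7 7; 3 -5 4; 6 2 -6]) = -196
  − (6) · M_12   where M_12 = det([-7 -7 7; -6 -5 4; 5 2 -6]) = 49
  + (-1) · M_13   where M_13 = det([-7 -7 7; -6 3 4; 5 6 -6]) = 49
  − (2) · M_14   where M_14 = det([-7 -7 -7; -6 3 -5; 5 6 2]) = 196
det = (+1)·(7)·(-196) + (-1)·(6)·(49) + (+1)·(-1)·(49) + (-1)·(2)·(196) = -2107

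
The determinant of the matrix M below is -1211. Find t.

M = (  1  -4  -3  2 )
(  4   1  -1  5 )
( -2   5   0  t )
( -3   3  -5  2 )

-9

Expanding along the row containing t, det(M) is linear in t: det(M) = (139)·t + (40).
Set (139)·t + (40) = -1211  ⇒  (139)·t = -1251  ⇒  t = -9.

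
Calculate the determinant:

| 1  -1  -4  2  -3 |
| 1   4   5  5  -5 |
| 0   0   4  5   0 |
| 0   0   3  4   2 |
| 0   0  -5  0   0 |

-250

The matrix is block upper-triangular with a 2×2 block and a 3×3 block on the diagonal, so its determinant equals the product of the determinants of the diagonal blocks.
det of the 2×2 block = 5
det of the 3×3 block = -50
det = (5)·(-50) = -250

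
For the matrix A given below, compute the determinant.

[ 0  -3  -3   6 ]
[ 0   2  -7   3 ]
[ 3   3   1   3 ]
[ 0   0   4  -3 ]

9

Expand along column 1 (it has 3 zeros):
  + (3) · M_31   where M_31 = det([-3 -3 6; 2 -7 3; 0 4 -3]) = 3
det = (+1)·(3)·(3) = 9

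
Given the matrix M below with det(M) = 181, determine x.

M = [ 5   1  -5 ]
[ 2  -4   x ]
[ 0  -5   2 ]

Expanding along the row containing x, det(M) is linear in x: det(M) = (25)·x + (6).
Set (25)·x + (6) = 181  ⇒  (25)·x = 175  ⇒  x = 7.

x = 7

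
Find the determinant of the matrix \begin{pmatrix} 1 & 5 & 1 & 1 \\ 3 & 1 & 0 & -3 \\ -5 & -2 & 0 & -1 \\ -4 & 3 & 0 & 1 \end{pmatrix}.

81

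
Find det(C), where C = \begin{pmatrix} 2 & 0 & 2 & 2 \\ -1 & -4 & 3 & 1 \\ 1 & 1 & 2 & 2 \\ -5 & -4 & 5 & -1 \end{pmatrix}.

Expand along row 1 (it has 1 zero):
  + (2) · M_11   where M_11 = det([-4 3 1; 1 2 2; -4 5 -1]) = 40
  + (2) · M_13   where M_13 = det([-1 -4 1; 1 1 2; -5 -4 -1]) = 30
  − (2) · M_14   where M_14 = det([-1 -4 3; 1 1 2; -5 -4 5]) = 50
det = (+1)·(2)·(40) + (+1)·(2)·(30) + (-1)·(2)·(50) = 40

40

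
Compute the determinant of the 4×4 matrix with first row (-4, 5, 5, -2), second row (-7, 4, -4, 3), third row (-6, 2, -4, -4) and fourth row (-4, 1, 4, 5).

1672

Expand along row 1:
  + (-4) · M_11   where M_11 = det([4 -4 3; 2 -4 -4; 1 4 5]) = 76
  − (5) · M_12   where M_12 = det([-7 -4 3; -6 -4 -4; -4 4 5]) = -276
  + (5) · M_13   where M_13 = det([-7 4 3; -6 2 -4; -4 1 5]) = 92
  − (-2) · M_14   where M_14 = det([-7 4 -4; -6 2 -4; -4 1 4]) = 68
det = (+1)·(-4)·(76) + (-1)·(5)·(-276) + (+1)·(5)·(92) + (-1)·(-2)·(68) = 1672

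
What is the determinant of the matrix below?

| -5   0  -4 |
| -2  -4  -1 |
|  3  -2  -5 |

-154

Expand along row 1:
  + (-5) · |-4 -1; -2 -5| = (-5)·(20 − 2) = -90
  + (-4) · |-2 -4; 3 -2| = (-4)·(4 − (-12)) = -64
Sum: (-90) + (-64) = -154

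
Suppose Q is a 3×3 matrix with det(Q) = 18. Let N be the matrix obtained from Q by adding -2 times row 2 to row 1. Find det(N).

Adding a multiple of one row to another leaves the determinant unchanged.
det(N) = (1)·(18) = 18

The determinant is 18.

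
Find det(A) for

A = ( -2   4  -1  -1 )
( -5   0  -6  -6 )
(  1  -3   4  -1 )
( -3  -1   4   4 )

The determinant is 795.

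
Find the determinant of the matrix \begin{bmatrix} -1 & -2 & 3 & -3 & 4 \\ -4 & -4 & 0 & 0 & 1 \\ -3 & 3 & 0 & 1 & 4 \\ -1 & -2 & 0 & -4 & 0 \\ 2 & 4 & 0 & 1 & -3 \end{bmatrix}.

Expand along column 3 (it has 4 zeros):
  + (3) · M_13   where M_13 = det([-4 -4 0 1; -3 3 1 4; -1 -2 -4 0; 2 4 1 -3]) = -325
det = (+1)·(3)·(-325) = -975

-975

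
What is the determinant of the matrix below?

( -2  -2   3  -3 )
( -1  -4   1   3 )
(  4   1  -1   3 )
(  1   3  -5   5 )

Expand along row 1:
  + (-2) · M_11   where M_11 = det([-4 1 3; 1 -1 3; 3 -5 5]) = -42
  − (-2) · M_12   where M_12 = det([-1 1 3; 4 -1 3; 1 -5 5]) = -84
  + (3) · M_13   where M_13 = det([-1 -4 3; 4 1 3; 1 3 5]) = 105
  − (-3) · M_14   where M_14 = det([-1 -4 1; 4 1 -1; 1 3 -5]) = -63
det = (+1)·(-2)·(-42) + (-1)·(-2)·(-84) + (+1)·(3)·(105) + (-1)·(-3)·(-63) = 42

The determinant is 42.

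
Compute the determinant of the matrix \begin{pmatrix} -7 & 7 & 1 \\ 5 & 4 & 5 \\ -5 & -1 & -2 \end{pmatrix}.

Expand along column 1:
  + (-7) · |4 5; -1 -2| = (-7)·(-8 − (-5)) = 21
  − 5 · |7 1; -1 -2| = −5·(-14 − (-1)) = 65
  + (-5) · |7 1; 4 5| = (-5)·(35 − 4) = -155
Sum: (21) + (65) + (-155) = -69

-69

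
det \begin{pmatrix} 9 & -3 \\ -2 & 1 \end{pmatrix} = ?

3

det = 9·1 − (-3)·(-2) = 9 − 6 = 3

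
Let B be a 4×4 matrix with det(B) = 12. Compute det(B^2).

144

det(B^2) = (det B)^2 = (12)^2 = 144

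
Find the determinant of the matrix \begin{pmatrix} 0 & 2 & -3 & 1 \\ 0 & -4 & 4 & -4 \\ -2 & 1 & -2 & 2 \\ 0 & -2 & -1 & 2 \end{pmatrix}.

56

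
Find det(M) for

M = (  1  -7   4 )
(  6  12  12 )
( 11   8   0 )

|M| = -1356

Expand along column 3:
  + 4 · |6 12; 11 8| = 4·(48 − 132) = -336
  − 12 · |1 -7; 11 8| = −12·(8 − (-77)) = -1020
Sum: (-336) + (-1020) = -1356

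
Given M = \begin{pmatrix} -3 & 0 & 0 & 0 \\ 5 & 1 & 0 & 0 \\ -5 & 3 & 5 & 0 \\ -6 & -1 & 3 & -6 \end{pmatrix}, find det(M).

M is lower triangular, so det(M) is the product of the diagonal entries:
det = (-3) · (1) · (5) · (-6) = 90

90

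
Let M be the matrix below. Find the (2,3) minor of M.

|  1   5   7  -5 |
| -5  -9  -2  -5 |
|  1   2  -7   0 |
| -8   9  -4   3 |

Delete row 2 and column 3; the remaining 3×3 submatrix is [1 5 -5; 1 2 0; -8 9 3].
Its determinant is -134.

-134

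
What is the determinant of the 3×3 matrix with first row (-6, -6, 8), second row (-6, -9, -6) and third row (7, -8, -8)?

1284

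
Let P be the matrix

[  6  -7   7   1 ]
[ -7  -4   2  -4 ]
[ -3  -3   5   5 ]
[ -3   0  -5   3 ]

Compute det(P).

|P| = -3232

Expand along row 4 (it has 1 zero):
  − (-3) · M_41   where M_41 = det([-7 7 1; -4 2 -4; -3 5 5]) = 0
  − (-5) · M_43   where M_43 = det([6 -7 1; -7 -4 -4; -3 -3 5]) = -512
  + (3) · M_44   where M_44 = det([6 -7 7; -7 -4 2; -3 -3 5]) = -224
det = (-1)·(-3)·(0) + (-1)·(-5)·(-512) + (+1)·(3)·(-224) = -3232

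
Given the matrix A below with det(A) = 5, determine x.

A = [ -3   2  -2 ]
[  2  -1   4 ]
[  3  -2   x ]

Expanding along the row containing x, det(A) is linear in x: det(A) = (-1)·x + (2).
Set (-1)·x + (2) = 5  ⇒  (-1)·x = 3  ⇒  x = -3.

-3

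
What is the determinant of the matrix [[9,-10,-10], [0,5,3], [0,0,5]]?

The matrix is upper triangular, so the determinant is the product of the diagonal entries:
det = (9) · (5) · (5) = 225

225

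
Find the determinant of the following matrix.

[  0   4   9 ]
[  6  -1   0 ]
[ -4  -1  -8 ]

102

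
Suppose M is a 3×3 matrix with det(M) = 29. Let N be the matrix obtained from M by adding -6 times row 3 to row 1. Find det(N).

|N| = 29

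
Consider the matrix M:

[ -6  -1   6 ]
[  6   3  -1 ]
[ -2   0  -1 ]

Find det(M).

Expand along column 2:
  − (-1) · |6 -1; -2 -1| = −(-1)·(-6 − 2) = -8
  + 3 · |-6 6; -2 -1| = 3·(6 − (-12)) = 54
Sum: (-8) + (54) = 46

46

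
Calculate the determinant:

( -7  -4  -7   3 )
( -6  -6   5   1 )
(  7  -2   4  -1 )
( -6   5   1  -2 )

625

Expand along row 1:
  + (-7) · M_11   where M_11 = det([-6 5 1; -2 4 -1; 5 1 -2]) = -25
  − (-4) · M_12   where M_12 = det([-6 5 1; 7 4 -1; -6 1 -2]) = 173
  + (-7) · M_13   where M_13 = det([-6 -6 1; 7 -2 -1; -6 5 -2]) = -151
  − (3) · M_14   where M_14 = det([-6 -6 5; 7 -2 4; -6 5 1]) = 433
det = (+1)·(-7)·(-25) + (-1)·(-4)·(173) + (+1)·(-7)·(-151) + (-1)·(3)·(433) = 625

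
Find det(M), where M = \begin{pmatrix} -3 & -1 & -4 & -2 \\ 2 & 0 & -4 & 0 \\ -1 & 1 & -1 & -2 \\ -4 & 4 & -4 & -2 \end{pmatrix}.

Expand along row 2 (it has 2 zeros):
  − (2) · M_21   where M_21 = det([-1 -4 -2; 1 -1 -2; 4 -4 -2]) = 30
  − (-4) · M_23   where M_23 = det([-3 -1 -2; -1 1 -2; -4 4 -2]) = -24
det = (-1)·(2)·(30) + (-1)·(-4)·(-24) = -156

-156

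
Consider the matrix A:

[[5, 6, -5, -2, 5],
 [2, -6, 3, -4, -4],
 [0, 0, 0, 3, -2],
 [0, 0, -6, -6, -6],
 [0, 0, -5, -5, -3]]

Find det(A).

A is block upper-triangular with a 2×2 block and a 3×3 block on the diagonal, so its determinant equals the product of the determinants of the diagonal blocks.
det of the 2×2 block = -42
det of the 3×3 block = 36
det = (-42)·(36) = -1512

|A| = -1512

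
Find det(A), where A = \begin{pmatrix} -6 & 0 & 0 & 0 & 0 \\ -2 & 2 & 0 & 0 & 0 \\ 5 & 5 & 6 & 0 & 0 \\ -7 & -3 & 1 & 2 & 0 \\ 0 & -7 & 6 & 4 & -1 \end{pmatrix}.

A is lower triangular, so det(A) is the product of the diagonal entries:
det = (-6) · (2) · (6) · (2) · (-1) = 144

|A| = 144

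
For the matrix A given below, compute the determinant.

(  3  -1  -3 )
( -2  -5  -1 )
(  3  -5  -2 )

Expand along row 1:
  + 3 · |-5 -1; -5 -2| = 3·(10 − 5) = 15
  − (-1) · |-2 -1; 3 -2| = −(-1)·(4 − (-3)) = 7
  + (-3) · |-2 -5; 3 -5| = (-3)·(10 − (-15)) = -75
Sum: (15) + (7) + (-75) = -53

-53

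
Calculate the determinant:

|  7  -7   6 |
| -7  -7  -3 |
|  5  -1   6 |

-252

Expand along row 1:
  + 7 · |-7 -3; -1 6| = 7·(-42 − 3) = -315
  − (-7) · |-7 -3; 5 6| = −(-7)·(-42 − (-15)) = -189
  + 6 · |-7 -7; 5 -1| = 6·(7 − (-35)) = 252
Sum: (-315) + (-189) + (252) = -252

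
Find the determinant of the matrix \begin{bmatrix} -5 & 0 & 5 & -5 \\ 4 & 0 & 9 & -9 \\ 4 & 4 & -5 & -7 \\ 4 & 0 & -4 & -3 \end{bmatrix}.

Expand along column 2 (it has 3 zeros):
  − (4) · M_32   where M_32 = det([-5 5 -5; 4 9 -9; 4 -4 -3]) = 455
det = (-1)·(4)·(455) = -1820

The determinant is -1820.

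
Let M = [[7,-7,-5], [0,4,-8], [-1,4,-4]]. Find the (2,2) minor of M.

-33

Delete row 2 and column 2; the remaining 2×2 submatrix is [7 -5; -1 -4].
Its determinant is 7·(-4) − (-5)·(-1) = -33.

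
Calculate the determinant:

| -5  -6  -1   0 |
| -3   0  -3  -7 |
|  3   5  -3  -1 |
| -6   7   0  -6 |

1368

Expand along row 1 (it has 1 zero):
  + (-5) · M_11   where M_11 = det([0 -3 -7; 5 -3 -1; 7 0 -6]) = -216
  − (-6) · M_12   where M_12 = det([-3 -3 -7; 3 -3 -1; -6 0 -6]) = 0
  + (-1) · M_13   where M_13 = det([-3 0 -7; 3 5 -1; -6 7 -6]) = -288
det = (+1)·(-5)·(-216) + (-1)·(-6)·(0) + (+1)·(-1)·(-288) = 1368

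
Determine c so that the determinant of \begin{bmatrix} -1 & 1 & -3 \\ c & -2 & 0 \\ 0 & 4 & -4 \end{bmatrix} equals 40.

Expanding along the column containing c, det(M) is linear in c: det(M) = (-8)·c + (-8).
Set (-8)·c + (-8) = 40  ⇒  (-8)·c = 48  ⇒  c = -6.

c = -6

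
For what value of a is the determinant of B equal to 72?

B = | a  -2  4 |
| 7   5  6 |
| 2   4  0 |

a = -1

Expanding along the column containing a, det(B) is linear in a: det(B) = (-24)·a + (48).
Set (-24)·a + (48) = 72  ⇒  (-24)·a = 24  ⇒  a = -1.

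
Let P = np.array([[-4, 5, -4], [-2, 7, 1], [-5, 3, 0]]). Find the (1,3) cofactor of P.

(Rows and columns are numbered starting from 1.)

Delete row 1 and column 3; the remaining 2×2 submatrix is [-2 7; -5 3].
Its determinant is (-2)·3 − 7·(-5) = 29.
The cofactor carries sign (−1)^(1+3) = +1, so C_{1,3} = +(29) = 29.

29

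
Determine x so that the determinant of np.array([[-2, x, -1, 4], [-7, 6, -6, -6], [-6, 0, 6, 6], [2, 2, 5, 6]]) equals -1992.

2

Expanding along the column containing x, det(A) is linear in x: det(A) = (78)·x + (-2148).
Set (78)·x + (-2148) = -1992  ⇒  (78)·x = 156  ⇒  x = 2.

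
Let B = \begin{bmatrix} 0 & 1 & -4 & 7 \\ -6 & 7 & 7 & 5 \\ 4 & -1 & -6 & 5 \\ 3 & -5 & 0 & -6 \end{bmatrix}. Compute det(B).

The determinant is 300.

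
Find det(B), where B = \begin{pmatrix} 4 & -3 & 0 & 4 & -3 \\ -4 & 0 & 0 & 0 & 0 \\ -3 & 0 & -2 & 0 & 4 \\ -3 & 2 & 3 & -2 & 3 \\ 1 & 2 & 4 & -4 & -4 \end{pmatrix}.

The determinant is 256.

Expand along row 2 (it has 4 zeros):
  − (-4) · M_21   where M_21 = det([-3 0 4 -3; 0 -2 0 4; 2 3 -2 3; 2 4 -4 -4]) = 64
det = (-1)·(-4)·(64) = 256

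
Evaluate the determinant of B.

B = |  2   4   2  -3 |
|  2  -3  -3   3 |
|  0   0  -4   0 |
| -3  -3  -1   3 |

60

Expand along row 3 (it has 3 zeros):
  + (-4) · M_33   where M_33 = det([2 4 -3; 2 -3 3; -3 -3 3]) = -15
det = (+1)·(-4)·(-15) = 60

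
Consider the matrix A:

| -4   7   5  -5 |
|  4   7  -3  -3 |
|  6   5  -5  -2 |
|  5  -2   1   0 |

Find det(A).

-188

Expand along row 4 (it has 1 zero):
  − (5) · M_41   where M_41 = det([7 5 -5; 7 -3 -3; 5 -5 -2]) = 32
  + (-2) · M_42   where M_42 = det([-4 5 -5; 4 -3 -3; 6 -5 -2]) = -4
  − (1) · M_43   where M_43 = det([-4 7 -5; 4 7 -3; 6 5 -2]) = 36
det = (-1)·(5)·(32) + (+1)·(-2)·(-4) + (-1)·(1)·(36) = -188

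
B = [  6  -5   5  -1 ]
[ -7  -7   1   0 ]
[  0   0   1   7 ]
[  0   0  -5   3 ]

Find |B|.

B is block upper-triangular with a 2×2 block and a 2×2 block on the diagonal, so its determinant equals the product of the determinants of the diagonal blocks.
det of the 2×2 block = -77
det of the 2×2 block = 38
det = (-77)·(38) = -2926

-2926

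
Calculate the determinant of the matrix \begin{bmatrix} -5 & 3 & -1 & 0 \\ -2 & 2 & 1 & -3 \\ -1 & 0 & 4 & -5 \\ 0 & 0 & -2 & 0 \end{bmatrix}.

The determinant is 58.

Expand along row 4 (it has 3 zeros):
  − (-2) · M_43   where M_43 = det([-5 3 0; -2 2 -3; -1 0 -5]) = 29
det = (-1)·(-2)·(29) = 58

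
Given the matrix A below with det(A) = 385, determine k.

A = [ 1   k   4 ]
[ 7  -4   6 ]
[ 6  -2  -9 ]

Expanding along the row containing k, det(A) is linear in k: det(A) = (99)·k + (88).
Set (99)·k + (88) = 385  ⇒  (99)·k = 297  ⇒  k = 3.

k = 3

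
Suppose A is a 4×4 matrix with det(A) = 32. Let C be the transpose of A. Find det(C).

det(Aᵀ) = det(A).
det(C) = (1)·(32) = 32

det(C) = 32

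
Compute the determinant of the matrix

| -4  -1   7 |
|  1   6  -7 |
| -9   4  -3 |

Expand along column 1:
  + (-4) · |6 -7; 4 -3| = (-4)·(-18 − (-28)) = -40
  − 1 · |-1 7; 4 -3| = −1·(3 − 28) = 25
  + (-9) · |-1 7; 6 -7| = (-9)·(7 − 42) = 315
Sum: (-40) + (25) + (315) = 300

300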